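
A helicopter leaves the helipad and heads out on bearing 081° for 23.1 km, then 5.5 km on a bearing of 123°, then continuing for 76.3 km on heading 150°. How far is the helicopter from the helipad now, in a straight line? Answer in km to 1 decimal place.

92.7 km

Leg 1 (081°, 23.1 km): east 23.1 sin 81° = 22.82, north 23.1 cos 81° = 3.61
Leg 2 (123°, 5.5 km): east 5.5 sin 123° = 4.61, north 5.5 cos 123° = -3.00
Leg 3 (150°, 76.3 km): east 76.3 sin 150° = 38.15, north 76.3 cos 150° = -66.08
Net: 65.58 east, -65.46 north. Distance = √((65.58)² + (-65.46)²) = 92.658 km.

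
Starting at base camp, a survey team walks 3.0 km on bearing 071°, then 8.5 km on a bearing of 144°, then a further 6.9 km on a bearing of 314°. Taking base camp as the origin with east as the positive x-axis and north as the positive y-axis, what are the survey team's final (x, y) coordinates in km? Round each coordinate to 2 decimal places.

Leg 1 (071°, 3.0 km): east 3.0 sin 71° = 2.84, north 3.0 cos 71° = 0.98
Leg 2 (144°, 8.5 km): east 8.5 sin 144° = 5.00, north 8.5 cos 144° = -6.88
Leg 3 (314°, 6.9 km): east 6.9 sin 314° = -4.96, north 6.9 cos 314° = 4.79
Summing: 2.87 km east, -1.11 km north → (2.87, -1.11).

(2.87, -1.11)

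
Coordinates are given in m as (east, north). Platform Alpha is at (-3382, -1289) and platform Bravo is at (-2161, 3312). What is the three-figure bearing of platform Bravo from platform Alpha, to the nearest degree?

Δeast = -2161 − -3382 = 1221.00; Δnorth = 3312 − -1289 = 4601.00.
Bearing = atan2(Δeast, Δnorth) mod 360° = 14.86° ≈ 015°.

015°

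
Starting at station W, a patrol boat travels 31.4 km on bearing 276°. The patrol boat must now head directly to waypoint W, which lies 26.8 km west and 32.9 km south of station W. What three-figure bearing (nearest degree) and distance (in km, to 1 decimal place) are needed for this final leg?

173°, 36.5 km

Leg 1 (276°, 31.4 km): east 31.4 sin 276° = -31.23, north 31.4 cos 276° = 3.28
Current position: (-31.23, 3.28). Target: (-26.8, -32.9). Remaining: Δeast = 4.43, Δnorth = -36.18.
Bearing = atan2(4.43, -36.18) mod 360° = 173.02°; distance = √((4.43)² + (-36.18)²) = 36.452 km.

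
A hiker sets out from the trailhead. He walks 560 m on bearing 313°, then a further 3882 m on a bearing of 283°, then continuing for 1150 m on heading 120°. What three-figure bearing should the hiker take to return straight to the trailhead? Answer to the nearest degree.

Leg 1 (313°, 560 m): east 560 sin 313° = -409.56, north 560 cos 313° = 381.92
Leg 2 (283°, 3882 m): east 3882 sin 283° = -3782.50, north 3882 cos 283° = 873.26
Leg 3 (120°, 1150 m): east 1150 sin 120° = 995.93, north 1150 cos 120° = -575.00
Net displacement: -3196.13 east, 680.18 north. Direction back to start is (3196.13, -680.18): bearing = atan2(3196.13, -680.18) mod 360° = 102.01° ≈ 102°.

102°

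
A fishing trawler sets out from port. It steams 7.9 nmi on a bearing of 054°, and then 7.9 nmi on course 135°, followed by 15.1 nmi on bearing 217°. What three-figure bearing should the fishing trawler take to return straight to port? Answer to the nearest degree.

347°

Leg 1 (054°, 7.9 nmi): east 7.9 sin 54° = 6.39, north 7.9 cos 54° = 4.64
Leg 2 (135°, 7.9 nmi): east 7.9 sin 135° = 5.59, north 7.9 cos 135° = -5.59
Leg 3 (217°, 15.1 nmi): east 15.1 sin 217° = -9.09, north 15.1 cos 217° = -12.06
Net displacement: 2.89 east, -13.00 north. Direction back to start is (-2.89, 13.00): bearing = atan2(-2.89, 13.00) mod 360° = 347.47° ≈ 347°.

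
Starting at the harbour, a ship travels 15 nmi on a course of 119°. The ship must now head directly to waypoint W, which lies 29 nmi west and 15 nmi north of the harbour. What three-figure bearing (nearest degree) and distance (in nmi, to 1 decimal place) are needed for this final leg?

298°, 47.6 nmi

Leg 1 (119°, 15 nmi): east 15 sin 119° = 13.12, north 15 cos 119° = -7.27
Current position: (13.12, -7.27). Target: (-29, 15). Remaining: Δeast = -42.12, Δnorth = 22.27.
Bearing = atan2(-42.12, 22.27) mod 360° = 297.87°; distance = √((-42.12)² + (22.27)²) = 47.645 nmi.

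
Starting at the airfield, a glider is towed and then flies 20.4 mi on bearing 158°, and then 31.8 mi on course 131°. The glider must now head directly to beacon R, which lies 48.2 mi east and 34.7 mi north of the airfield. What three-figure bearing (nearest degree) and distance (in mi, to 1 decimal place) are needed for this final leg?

Leg 1 (158°, 20.4 mi): east 20.4 sin 158° = 7.64, north 20.4 cos 158° = -18.91
Leg 2 (131°, 31.8 mi): east 31.8 sin 131° = 24.00, north 31.8 cos 131° = -20.86
Current position: (31.64, -39.78). Target: (48.2, 34.7). Remaining: Δeast = 16.56, Δnorth = 74.48.
Bearing = atan2(16.56, 74.48) mod 360° = 12.53°; distance = √((16.56)² + (74.48)²) = 76.296 mi.

013°, 76.3 mi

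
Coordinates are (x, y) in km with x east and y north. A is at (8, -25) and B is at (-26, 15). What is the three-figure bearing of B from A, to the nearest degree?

Δeast = -26 − 8 = -34.00; Δnorth = 15 − -25 = 40.00.
Bearing = atan2(Δeast, Δnorth) mod 360° = 319.64° ≈ 320°.

320°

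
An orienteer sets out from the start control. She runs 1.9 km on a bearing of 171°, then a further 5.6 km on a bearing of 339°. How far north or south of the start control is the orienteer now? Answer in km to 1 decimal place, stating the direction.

3.4 km north

Leg 1 (171°, 1.9 km): east 1.9 sin 171° = 0.30, north 1.9 cos 171° = -1.88
Leg 2 (339°, 5.6 km): east 5.6 sin 339° = -2.01, north 5.6 cos 339° = 5.23
Net north component: 3.35 km.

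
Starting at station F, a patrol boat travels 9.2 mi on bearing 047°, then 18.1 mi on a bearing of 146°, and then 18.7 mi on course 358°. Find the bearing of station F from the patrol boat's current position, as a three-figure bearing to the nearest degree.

238°

Leg 1 (047°, 9.2 mi): east 9.2 sin 47° = 6.73, north 9.2 cos 47° = 6.27
Leg 2 (146°, 18.1 mi): east 18.1 sin 146° = 10.12, north 18.1 cos 146° = -15.01
Leg 3 (358°, 18.7 mi): east 18.7 sin 358° = -0.65, north 18.7 cos 358° = 18.69
Net displacement: 16.20 east, 9.96 north. Direction back to start is (-16.20, -9.96): bearing = atan2(-16.20, -9.96) mod 360° = 238.42° ≈ 238°.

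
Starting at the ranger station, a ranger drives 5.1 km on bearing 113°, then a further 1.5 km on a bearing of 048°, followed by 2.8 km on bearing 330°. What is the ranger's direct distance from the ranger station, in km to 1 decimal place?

4.6 km

Leg 1 (113°, 5.1 km): east 5.1 sin 113° = 4.69, north 5.1 cos 113° = -1.99
Leg 2 (048°, 1.5 km): east 1.5 sin 48° = 1.11, north 1.5 cos 48° = 1.00
Leg 3 (330°, 2.8 km): east 2.8 sin 330° = -1.40, north 2.8 cos 330° = 2.42
Net: 4.41 east, 1.44 north. Distance = √((4.41)² + (1.44)²) = 4.637 km.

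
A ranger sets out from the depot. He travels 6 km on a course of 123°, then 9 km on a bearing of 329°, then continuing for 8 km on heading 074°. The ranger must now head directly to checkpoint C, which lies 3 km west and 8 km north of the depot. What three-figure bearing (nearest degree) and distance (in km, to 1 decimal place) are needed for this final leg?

Leg 1 (123°, 6 km): east 6 sin 123° = 5.03, north 6 cos 123° = -3.27
Leg 2 (329°, 9 km): east 9 sin 329° = -4.64, north 9 cos 329° = 7.71
Leg 3 (074°, 8 km): east 8 sin 74° = 7.69, north 8 cos 74° = 2.21
Current position: (8.09, 6.65). Target: (-3, 8). Remaining: Δeast = -11.09, Δnorth = 1.35.
Bearing = atan2(-11.09, 1.35) mod 360° = 276.93°; distance = √((-11.09)² + (1.35)²) = 11.168 km.

277°, 11.2 km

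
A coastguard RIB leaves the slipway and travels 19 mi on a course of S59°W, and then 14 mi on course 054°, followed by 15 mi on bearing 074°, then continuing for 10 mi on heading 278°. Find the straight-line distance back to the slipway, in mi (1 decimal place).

4.0 mi

Leg 1 (S59°W, 19 mi): east 19 sin 239° = -16.29, north 19 cos 239° = -9.79
Leg 2 (054°, 14 mi): east 14 sin 54° = 11.33, north 14 cos 54° = 8.23
Leg 3 (074°, 15 mi): east 15 sin 74° = 14.42, north 15 cos 74° = 4.13
Leg 4 (278°, 10 mi): east 10 sin 278° = -9.90, north 10 cos 278° = 1.39
Net: -0.44 east, 3.97 north. Distance = √((-0.44)² + (3.97)²) = 3.994 mi.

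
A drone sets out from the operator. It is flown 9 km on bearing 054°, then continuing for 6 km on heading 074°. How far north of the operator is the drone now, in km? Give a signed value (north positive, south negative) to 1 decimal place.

6.9 km

Leg 1 (054°, 9 km): east 9 sin 54° = 7.28, north 9 cos 54° = 5.29
Leg 2 (074°, 6 km): east 6 sin 74° = 5.77, north 6 cos 74° = 1.65
Net north component: 6.94 km.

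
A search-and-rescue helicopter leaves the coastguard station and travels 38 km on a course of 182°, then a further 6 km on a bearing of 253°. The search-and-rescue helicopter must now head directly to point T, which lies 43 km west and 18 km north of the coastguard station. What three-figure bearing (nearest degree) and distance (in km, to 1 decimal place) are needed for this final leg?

328°, 68.0 km

Leg 1 (182°, 38 km): east 38 sin 182° = -1.33, north 38 cos 182° = -37.98
Leg 2 (253°, 6 km): east 6 sin 253° = -5.74, north 6 cos 253° = -1.75
Current position: (-7.06, -39.73). Target: (-43, 18). Remaining: Δeast = -35.94, Δnorth = 57.73.
Bearing = atan2(-35.94, 57.73) mod 360° = 328.10°; distance = √((-35.94)² + (57.73)²) = 68.002 km.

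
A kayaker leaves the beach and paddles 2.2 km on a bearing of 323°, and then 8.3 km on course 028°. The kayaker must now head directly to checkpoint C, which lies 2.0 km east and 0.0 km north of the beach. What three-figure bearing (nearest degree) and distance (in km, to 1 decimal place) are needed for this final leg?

Leg 1 (323°, 2.2 km): east 2.2 sin 323° = -1.32, north 2.2 cos 323° = 1.76
Leg 2 (028°, 8.3 km): east 8.3 sin 28° = 3.90, north 8.3 cos 28° = 7.33
Current position: (2.57, 9.09). Target: (2.0, -0.0). Remaining: Δeast = -0.57, Δnorth = -9.09.
Bearing = atan2(-0.57, -9.09) mod 360° = 183.61°; distance = √((-0.57)² + (-9.09)²) = 9.103 km.

184°, 9.1 km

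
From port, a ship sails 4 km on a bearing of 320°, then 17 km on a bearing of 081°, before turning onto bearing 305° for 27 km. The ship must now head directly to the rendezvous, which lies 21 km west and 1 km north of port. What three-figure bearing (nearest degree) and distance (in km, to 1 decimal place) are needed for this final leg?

Leg 1 (320°, 4 km): east 4 sin 320° = -2.57, north 4 cos 320° = 3.06
Leg 2 (081°, 17 km): east 17 sin 81° = 16.79, north 17 cos 81° = 2.66
Leg 3 (305°, 27 km): east 27 sin 305° = -22.12, north 27 cos 305° = 15.49
Current position: (-7.90, 21.21). Target: (-21, 1). Remaining: Δeast = -13.10, Δnorth = -20.21.
Bearing = atan2(-13.10, -20.21) mod 360° = 212.96°; distance = √((-13.10)² + (-20.21)²) = 24.086 km.

213°, 24.1 km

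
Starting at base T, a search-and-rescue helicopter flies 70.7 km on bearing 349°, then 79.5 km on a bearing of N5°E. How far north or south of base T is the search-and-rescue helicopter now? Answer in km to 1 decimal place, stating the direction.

148.6 km north

Leg 1 (349°, 70.7 km): east 70.7 sin 349° = -13.49, north 70.7 cos 349° = 69.40
Leg 2 (N5°E, 79.5 km): east 79.5 sin 5° = 6.93, north 79.5 cos 5° = 79.20
Net north component: 148.60 km.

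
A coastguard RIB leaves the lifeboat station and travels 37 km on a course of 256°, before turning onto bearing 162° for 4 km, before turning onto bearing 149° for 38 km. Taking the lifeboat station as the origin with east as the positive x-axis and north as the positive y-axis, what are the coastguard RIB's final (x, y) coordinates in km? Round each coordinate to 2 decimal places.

Leg 1 (256°, 37 km): east 37 sin 256° = -35.90, north 37 cos 256° = -8.95
Leg 2 (162°, 4 km): east 4 sin 162° = 1.24, north 4 cos 162° = -3.80
Leg 3 (149°, 38 km): east 38 sin 149° = 19.57, north 38 cos 149° = -32.57
Summing: -15.09 km east, -45.33 km north → (-15.09, -45.33).

(-15.09, -45.33)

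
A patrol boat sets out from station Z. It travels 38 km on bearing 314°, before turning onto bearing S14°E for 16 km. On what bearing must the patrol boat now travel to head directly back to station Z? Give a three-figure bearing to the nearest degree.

Leg 1 (314°, 38 km): east 38 sin 314° = -27.33, north 38 cos 314° = 26.40
Leg 2 (S14°E, 16 km): east 16 sin 166° = 3.87, north 16 cos 166° = -15.52
Net displacement: -23.46 east, 10.87 north. Direction back to start is (23.46, -10.87): bearing = atan2(23.46, -10.87) mod 360° = 114.86° ≈ 115°.

115°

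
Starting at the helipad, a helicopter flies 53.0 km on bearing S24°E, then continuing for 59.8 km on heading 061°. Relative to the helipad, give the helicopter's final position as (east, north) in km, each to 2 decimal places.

(73.86, -19.43)

Leg 1 (S24°E, 53.0 km): east 53.0 sin 156° = 21.56, north 53.0 cos 156° = -48.42
Leg 2 (061°, 59.8 km): east 59.8 sin 61° = 52.30, north 59.8 cos 61° = 28.99
Summing: 73.86 km east, -19.43 km north → (73.86, -19.43).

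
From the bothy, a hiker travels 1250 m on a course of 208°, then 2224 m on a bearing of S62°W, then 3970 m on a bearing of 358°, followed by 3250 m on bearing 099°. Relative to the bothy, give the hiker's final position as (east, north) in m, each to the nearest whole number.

Leg 1 (208°, 1250 m): east 1250 sin 208° = -586.84, north 1250 cos 208° = -1103.68
Leg 2 (S62°W, 2224 m): east 2224 sin 242° = -1963.68, north 2224 cos 242° = -1044.10
Leg 3 (358°, 3970 m): east 3970 sin 358° = -138.55, north 3970 cos 358° = 3967.58
Leg 4 (099°, 3250 m): east 3250 sin 99° = 3209.99, north 3250 cos 99° = -508.41
Summing: 520.92 m east, 1311.38 m north → (521, 1311).

(521, 1311)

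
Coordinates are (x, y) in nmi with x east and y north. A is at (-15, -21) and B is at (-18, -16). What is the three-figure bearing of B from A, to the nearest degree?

329°

Δeast = -18 − -15 = -3.00; Δnorth = -16 − -21 = 5.00.
Bearing = atan2(Δeast, Δnorth) mod 360° = 329.04° ≈ 329°.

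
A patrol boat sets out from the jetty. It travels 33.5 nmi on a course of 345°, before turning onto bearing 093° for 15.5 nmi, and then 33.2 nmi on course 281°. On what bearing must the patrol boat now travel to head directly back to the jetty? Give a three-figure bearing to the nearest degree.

Leg 1 (345°, 33.5 nmi): east 33.5 sin 345° = -8.67, north 33.5 cos 345° = 32.36
Leg 2 (093°, 15.5 nmi): east 15.5 sin 93° = 15.48, north 15.5 cos 93° = -0.81
Leg 3 (281°, 33.2 nmi): east 33.2 sin 281° = -32.59, north 33.2 cos 281° = 6.33
Net displacement: -25.78 east, 37.88 north. Direction back to start is (25.78, -37.88): bearing = atan2(25.78, -37.88) mod 360° = 145.76° ≈ 146°.

146°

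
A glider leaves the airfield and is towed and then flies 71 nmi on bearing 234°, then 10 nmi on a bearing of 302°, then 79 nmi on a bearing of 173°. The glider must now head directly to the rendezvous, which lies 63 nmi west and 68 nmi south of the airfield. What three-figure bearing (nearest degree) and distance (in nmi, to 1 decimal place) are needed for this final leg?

352°, 47.3 nmi

Leg 1 (234°, 71 nmi): east 71 sin 234° = -57.44, north 71 cos 234° = -41.73
Leg 2 (302°, 10 nmi): east 10 sin 302° = -8.48, north 10 cos 302° = 5.30
Leg 3 (173°, 79 nmi): east 79 sin 173° = 9.63, north 79 cos 173° = -78.41
Current position: (-56.29, -114.84). Target: (-63, -68). Remaining: Δeast = -6.71, Δnorth = 46.84.
Bearing = atan2(-6.71, 46.84) mod 360° = 351.85°; distance = √((-6.71)² + (46.84)²) = 47.322 nmi.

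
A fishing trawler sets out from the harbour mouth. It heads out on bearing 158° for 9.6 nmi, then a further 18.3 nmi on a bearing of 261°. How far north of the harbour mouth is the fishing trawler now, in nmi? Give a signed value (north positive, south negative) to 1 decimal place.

Leg 1 (158°, 9.6 nmi): east 9.6 sin 158° = 3.60, north 9.6 cos 158° = -8.90
Leg 2 (261°, 18.3 nmi): east 18.3 sin 261° = -18.07, north 18.3 cos 261° = -2.86
Net north component: -11.76 nmi.

-11.8 nmi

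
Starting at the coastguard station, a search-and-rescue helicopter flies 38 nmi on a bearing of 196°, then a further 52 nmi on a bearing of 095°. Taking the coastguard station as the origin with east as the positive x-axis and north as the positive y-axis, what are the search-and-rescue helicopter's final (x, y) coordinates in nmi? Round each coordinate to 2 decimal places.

(41.33, -41.06)

Leg 1 (196°, 38 nmi): east 38 sin 196° = -10.47, north 38 cos 196° = -36.53
Leg 2 (095°, 52 nmi): east 52 sin 95° = 51.80, north 52 cos 95° = -4.53
Summing: 41.33 nmi east, -41.06 nmi north → (41.33, -41.06).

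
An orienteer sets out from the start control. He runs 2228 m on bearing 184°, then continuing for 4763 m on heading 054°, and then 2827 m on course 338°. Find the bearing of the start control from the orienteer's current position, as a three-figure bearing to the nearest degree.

Leg 1 (184°, 2228 m): east 2228 sin 184° = -155.42, north 2228 cos 184° = -2222.57
Leg 2 (054°, 4763 m): east 4763 sin 54° = 3853.35, north 4763 cos 54° = 2799.62
Leg 3 (338°, 2827 m): east 2827 sin 338° = -1059.01, north 2827 cos 338° = 2621.15
Net displacement: 2638.92 east, 3198.20 north. Direction back to start is (-2638.92, -3198.20): bearing = atan2(-2638.92, -3198.20) mod 360° = 219.53° ≈ 220°.

220°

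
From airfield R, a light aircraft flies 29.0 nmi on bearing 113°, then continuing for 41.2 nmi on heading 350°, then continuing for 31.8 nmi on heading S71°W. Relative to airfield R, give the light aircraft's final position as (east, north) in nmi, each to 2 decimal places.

(-10.53, 18.89)

Leg 1 (113°, 29.0 nmi): east 29.0 sin 113° = 26.69, north 29.0 cos 113° = -11.33
Leg 2 (350°, 41.2 nmi): east 41.2 sin 350° = -7.15, north 41.2 cos 350° = 40.57
Leg 3 (S71°W, 31.8 nmi): east 31.8 sin 251° = -30.07, north 31.8 cos 251° = -10.35
Summing: -10.53 nmi east, 18.89 nmi north → (-10.53, 18.89).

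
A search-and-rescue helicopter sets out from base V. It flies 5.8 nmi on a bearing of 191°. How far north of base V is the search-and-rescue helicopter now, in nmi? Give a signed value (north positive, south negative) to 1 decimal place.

Leg 1 (191°, 5.8 nmi): east 5.8 sin 191° = -1.11, north 5.8 cos 191° = -5.69
Net north component: -5.69 nmi.

-5.7 nmi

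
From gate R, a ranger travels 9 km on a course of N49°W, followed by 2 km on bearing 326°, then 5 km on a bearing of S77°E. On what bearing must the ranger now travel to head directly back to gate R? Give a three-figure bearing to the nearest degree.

Leg 1 (N49°W, 9 km): east 9 sin 311° = -6.79, north 9 cos 311° = 5.90
Leg 2 (326°, 2 km): east 2 sin 326° = -1.12, north 2 cos 326° = 1.66
Leg 3 (S77°E, 5 km): east 5 sin 103° = 4.87, north 5 cos 103° = -1.12
Net displacement: -3.04 east, 6.44 north. Direction back to start is (3.04, -6.44): bearing = atan2(3.04, -6.44) mod 360° = 154.73° ≈ 155°.

155°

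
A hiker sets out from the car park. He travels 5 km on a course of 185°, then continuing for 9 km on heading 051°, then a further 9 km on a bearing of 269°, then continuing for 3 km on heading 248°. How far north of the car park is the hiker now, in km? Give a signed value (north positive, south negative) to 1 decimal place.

Leg 1 (185°, 5 km): east 5 sin 185° = -0.44, north 5 cos 185° = -4.98
Leg 2 (051°, 9 km): east 9 sin 51° = 6.99, north 9 cos 51° = 5.66
Leg 3 (269°, 9 km): east 9 sin 269° = -9.00, north 9 cos 269° = -0.16
Leg 4 (248°, 3 km): east 3 sin 248° = -2.78, north 3 cos 248° = -1.12
Net north component: -0.60 km.

-0.6 km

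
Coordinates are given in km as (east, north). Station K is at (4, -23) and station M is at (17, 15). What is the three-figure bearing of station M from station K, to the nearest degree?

Δeast = 17 − 4 = 13.00; Δnorth = 15 − -23 = 38.00.
Bearing = atan2(Δeast, Δnorth) mod 360° = 18.89° ≈ 019°.

019°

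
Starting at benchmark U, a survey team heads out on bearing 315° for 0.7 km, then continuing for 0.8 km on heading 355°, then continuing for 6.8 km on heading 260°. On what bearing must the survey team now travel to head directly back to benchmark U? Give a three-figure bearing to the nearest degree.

091°

Leg 1 (315°, 0.7 km): east 0.7 sin 315° = -0.49, north 0.7 cos 315° = 0.49
Leg 2 (355°, 0.8 km): east 0.8 sin 355° = -0.07, north 0.8 cos 355° = 0.80
Leg 3 (260°, 6.8 km): east 6.8 sin 260° = -6.70, north 6.8 cos 260° = -1.18
Net displacement: -7.26 east, 0.11 north. Direction back to start is (7.26, -0.11): bearing = atan2(7.26, -0.11) mod 360° = 90.88° ≈ 091°.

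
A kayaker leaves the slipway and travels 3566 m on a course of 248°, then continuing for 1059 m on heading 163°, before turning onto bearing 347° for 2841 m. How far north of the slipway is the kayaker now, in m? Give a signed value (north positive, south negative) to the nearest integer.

Leg 1 (248°, 3566 m): east 3566 sin 248° = -3306.34, north 3566 cos 248° = -1335.85
Leg 2 (163°, 1059 m): east 1059 sin 163° = 309.62, north 1059 cos 163° = -1012.73
Leg 3 (347°, 2841 m): east 2841 sin 347° = -639.09, north 2841 cos 347° = 2768.19
Net north component: 419.61 m.

420 m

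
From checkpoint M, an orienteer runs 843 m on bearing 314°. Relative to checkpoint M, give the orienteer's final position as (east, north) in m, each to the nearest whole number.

Leg 1 (314°, 843 m): east 843 sin 314° = -606.40, north 843 cos 314° = 585.60
Summing: -606.40 m east, 585.60 m north → (-606, 586).

(-606, 586)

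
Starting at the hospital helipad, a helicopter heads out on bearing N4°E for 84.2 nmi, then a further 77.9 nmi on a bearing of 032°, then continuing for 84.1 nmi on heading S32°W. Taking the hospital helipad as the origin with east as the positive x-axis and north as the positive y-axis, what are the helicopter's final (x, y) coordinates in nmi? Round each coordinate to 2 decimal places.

Leg 1 (N4°E, 84.2 nmi): east 84.2 sin 4° = 5.87, north 84.2 cos 4° = 83.99
Leg 2 (032°, 77.9 nmi): east 77.9 sin 32° = 41.28, north 77.9 cos 32° = 66.06
Leg 3 (S32°W, 84.1 nmi): east 84.1 sin 212° = -44.57, north 84.1 cos 212° = -71.32
Summing: 2.59 nmi east, 78.74 nmi north → (2.59, 78.74).

(2.59, 78.74)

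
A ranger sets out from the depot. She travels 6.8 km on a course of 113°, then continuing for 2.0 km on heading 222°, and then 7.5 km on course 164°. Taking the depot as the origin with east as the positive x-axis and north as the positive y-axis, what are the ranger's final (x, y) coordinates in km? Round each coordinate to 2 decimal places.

Leg 1 (113°, 6.8 km): east 6.8 sin 113° = 6.26, north 6.8 cos 113° = -2.66
Leg 2 (222°, 2.0 km): east 2.0 sin 222° = -1.34, north 2.0 cos 222° = -1.49
Leg 3 (164°, 7.5 km): east 7.5 sin 164° = 2.07, north 7.5 cos 164° = -7.21
Summing: 6.99 km east, -11.35 km north → (6.99, -11.35).

(6.99, -11.35)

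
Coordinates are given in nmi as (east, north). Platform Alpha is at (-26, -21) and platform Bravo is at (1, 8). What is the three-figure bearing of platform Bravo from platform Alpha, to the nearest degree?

Δeast = 1 − -26 = 27.00; Δnorth = 8 − -21 = 29.00.
Bearing = atan2(Δeast, Δnorth) mod 360° = 42.95° ≈ 043°.

043°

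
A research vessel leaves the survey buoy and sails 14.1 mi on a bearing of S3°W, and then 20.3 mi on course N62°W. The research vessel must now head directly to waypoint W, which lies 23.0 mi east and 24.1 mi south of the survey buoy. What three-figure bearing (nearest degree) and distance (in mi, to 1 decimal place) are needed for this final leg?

Leg 1 (S3°W, 14.1 mi): east 14.1 sin 183° = -0.74, north 14.1 cos 183° = -14.08
Leg 2 (N62°W, 20.3 mi): east 20.3 sin 298° = -17.92, north 20.3 cos 298° = 9.53
Current position: (-18.66, -4.55). Target: (23.0, -24.1). Remaining: Δeast = 41.66, Δnorth = -19.55.
Bearing = atan2(41.66, -19.55) mod 360° = 115.14°; distance = √((41.66)² + (-19.55)²) = 46.021 mi.

115°, 46.0 mi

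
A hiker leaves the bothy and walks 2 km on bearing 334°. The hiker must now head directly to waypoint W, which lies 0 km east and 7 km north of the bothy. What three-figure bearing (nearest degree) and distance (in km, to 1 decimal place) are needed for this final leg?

010°, 5.3 km

Leg 1 (334°, 2 km): east 2 sin 334° = -0.88, north 2 cos 334° = 1.80
Current position: (-0.88, 1.80). Target: (0, 7). Remaining: Δeast = 0.88, Δnorth = 5.20.
Bearing = atan2(0.88, 5.20) mod 360° = 9.57°; distance = √((0.88)² + (5.20)²) = 5.276 km.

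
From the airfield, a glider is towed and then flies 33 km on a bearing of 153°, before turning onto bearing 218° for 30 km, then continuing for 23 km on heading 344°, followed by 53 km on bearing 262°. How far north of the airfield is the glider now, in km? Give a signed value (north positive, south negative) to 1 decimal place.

-38.3 km

Leg 1 (153°, 33 km): east 33 sin 153° = 14.98, north 33 cos 153° = -29.40
Leg 2 (218°, 30 km): east 30 sin 218° = -18.47, north 30 cos 218° = -23.64
Leg 3 (344°, 23 km): east 23 sin 344° = -6.34, north 23 cos 344° = 22.11
Leg 4 (262°, 53 km): east 53 sin 262° = -52.48, north 53 cos 262° = -7.38
Net north component: -38.31 km.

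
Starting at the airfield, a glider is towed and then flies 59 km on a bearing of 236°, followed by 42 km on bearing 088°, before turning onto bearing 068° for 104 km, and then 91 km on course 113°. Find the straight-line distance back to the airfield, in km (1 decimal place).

Leg 1 (236°, 59 km): east 59 sin 236° = -48.91, north 59 cos 236° = -32.99
Leg 2 (088°, 42 km): east 42 sin 88° = 41.97, north 42 cos 88° = 1.47
Leg 3 (068°, 104 km): east 104 sin 68° = 96.43, north 104 cos 68° = 38.96
Leg 4 (113°, 91 km): east 91 sin 113° = 83.77, north 91 cos 113° = -35.56
Net: 173.25 east, -28.12 north. Distance = √((173.25)² + (-28.12)²) = 175.522 km.

175.5 km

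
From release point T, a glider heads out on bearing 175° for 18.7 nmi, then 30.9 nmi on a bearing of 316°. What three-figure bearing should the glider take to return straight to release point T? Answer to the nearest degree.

Leg 1 (175°, 18.7 nmi): east 18.7 sin 175° = 1.63, north 18.7 cos 175° = -18.63
Leg 2 (316°, 30.9 nmi): east 30.9 sin 316° = -21.46, north 30.9 cos 316° = 22.23
Net displacement: -19.84 east, 3.60 north. Direction back to start is (19.84, -3.60): bearing = atan2(19.84, -3.60) mod 360° = 100.28° ≈ 100°.

100°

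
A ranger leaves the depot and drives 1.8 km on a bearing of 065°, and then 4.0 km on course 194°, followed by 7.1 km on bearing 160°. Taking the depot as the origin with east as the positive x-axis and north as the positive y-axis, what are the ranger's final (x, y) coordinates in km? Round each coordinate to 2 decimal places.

Leg 1 (065°, 1.8 km): east 1.8 sin 65° = 1.63, north 1.8 cos 65° = 0.76
Leg 2 (194°, 4.0 km): east 4.0 sin 194° = -0.97, north 4.0 cos 194° = -3.88
Leg 3 (160°, 7.1 km): east 7.1 sin 160° = 2.43, north 7.1 cos 160° = -6.67
Summing: 3.09 km east, -9.79 km north → (3.09, -9.79).

(3.09, -9.79)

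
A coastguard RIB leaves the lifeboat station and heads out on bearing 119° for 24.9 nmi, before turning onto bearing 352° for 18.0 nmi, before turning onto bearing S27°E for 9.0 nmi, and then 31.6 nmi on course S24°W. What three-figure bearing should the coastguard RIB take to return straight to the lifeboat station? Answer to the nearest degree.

341°

Leg 1 (119°, 24.9 nmi): east 24.9 sin 119° = 21.78, north 24.9 cos 119° = -12.07
Leg 2 (352°, 18.0 nmi): east 18.0 sin 352° = -2.51, north 18.0 cos 352° = 17.82
Leg 3 (S27°E, 9.0 nmi): east 9.0 sin 153° = 4.09, north 9.0 cos 153° = -8.02
Leg 4 (S24°W, 31.6 nmi): east 31.6 sin 204° = -12.85, north 31.6 cos 204° = -28.87
Net displacement: 10.51 east, -31.13 north. Direction back to start is (-10.51, 31.13): bearing = atan2(-10.51, 31.13) mod 360° = 341.35° ≈ 341°.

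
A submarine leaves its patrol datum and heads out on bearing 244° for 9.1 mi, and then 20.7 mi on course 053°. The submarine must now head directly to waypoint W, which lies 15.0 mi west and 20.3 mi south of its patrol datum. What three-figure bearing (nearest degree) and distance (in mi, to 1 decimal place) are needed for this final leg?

219°, 37.1 mi

Leg 1 (244°, 9.1 mi): east 9.1 sin 244° = -8.18, north 9.1 cos 244° = -3.99
Leg 2 (053°, 20.7 mi): east 20.7 sin 53° = 16.53, north 20.7 cos 53° = 12.46
Current position: (8.35, 8.47). Target: (-15.0, -20.3). Remaining: Δeast = -23.35, Δnorth = -28.77.
Bearing = atan2(-23.35, -28.77) mod 360° = 219.07°; distance = √((-23.35)² + (-28.77)²) = 37.054 mi.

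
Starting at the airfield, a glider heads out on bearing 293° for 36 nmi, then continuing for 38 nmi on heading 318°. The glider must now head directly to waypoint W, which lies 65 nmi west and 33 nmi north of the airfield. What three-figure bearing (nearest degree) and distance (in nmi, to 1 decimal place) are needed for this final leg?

Leg 1 (293°, 36 nmi): east 36 sin 293° = -33.14, north 36 cos 293° = 14.07
Leg 2 (318°, 38 nmi): east 38 sin 318° = -25.43, north 38 cos 318° = 28.24
Current position: (-58.57, 42.31). Target: (-65, 33). Remaining: Δeast = -6.43, Δnorth = -9.31.
Bearing = atan2(-6.43, -9.31) mod 360° = 214.66°; distance = √((-6.43)² + (-9.31)²) = 11.314 nmi.

215°, 11.3 nmi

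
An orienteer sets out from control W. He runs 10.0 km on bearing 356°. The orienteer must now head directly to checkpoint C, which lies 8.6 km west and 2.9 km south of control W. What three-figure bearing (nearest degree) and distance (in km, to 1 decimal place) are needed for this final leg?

212°, 15.1 km

Leg 1 (356°, 10.0 km): east 10.0 sin 356° = -0.70, north 10.0 cos 356° = 9.98
Current position: (-0.70, 9.98). Target: (-8.6, -2.9). Remaining: Δeast = -7.90, Δnorth = -12.88.
Bearing = atan2(-7.90, -12.88) mod 360° = 211.54°; distance = √((-7.90)² + (-12.88)²) = 15.107 km.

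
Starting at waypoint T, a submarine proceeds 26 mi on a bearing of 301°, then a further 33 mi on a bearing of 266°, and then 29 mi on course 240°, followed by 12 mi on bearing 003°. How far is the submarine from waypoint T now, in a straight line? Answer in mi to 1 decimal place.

80.2 mi

Leg 1 (301°, 26 mi): east 26 sin 301° = -22.29, north 26 cos 301° = 13.39
Leg 2 (266°, 33 mi): east 33 sin 266° = -32.92, north 33 cos 266° = -2.30
Leg 3 (240°, 29 mi): east 29 sin 240° = -25.11, north 29 cos 240° = -14.50
Leg 4 (003°, 12 mi): east 12 sin 3° = 0.63, north 12 cos 3° = 11.98
Net: -79.69 east, 8.57 north. Distance = √((-79.69)² + (8.57)²) = 80.152 mi.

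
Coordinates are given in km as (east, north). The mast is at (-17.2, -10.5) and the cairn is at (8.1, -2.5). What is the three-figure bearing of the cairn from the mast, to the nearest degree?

072°

Δeast = 8.1 − -17.2 = 25.30; Δnorth = -2.5 − -10.5 = 8.00.
Bearing = atan2(Δeast, Δnorth) mod 360° = 72.45° ≈ 072°.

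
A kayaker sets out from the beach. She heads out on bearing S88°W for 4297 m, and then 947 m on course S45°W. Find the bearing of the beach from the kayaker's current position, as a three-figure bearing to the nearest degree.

Leg 1 (S88°W, 4297 m): east 4297 sin 268° = -4294.38, north 4297 cos 268° = -149.96
Leg 2 (S45°W, 947 m): east 947 sin 225° = -669.63, north 947 cos 225° = -669.63
Net displacement: -4964.01 east, -819.59 north. Direction back to start is (4964.01, 819.59): bearing = atan2(4964.01, 819.59) mod 360° = 80.62° ≈ 081°.

081°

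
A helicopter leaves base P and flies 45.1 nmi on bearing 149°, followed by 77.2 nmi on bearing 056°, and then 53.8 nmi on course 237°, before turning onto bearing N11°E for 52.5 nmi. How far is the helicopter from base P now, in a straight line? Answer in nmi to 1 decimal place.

58.6 nmi

Leg 1 (149°, 45.1 nmi): east 45.1 sin 149° = 23.23, north 45.1 cos 149° = -38.66
Leg 2 (056°, 77.2 nmi): east 77.2 sin 56° = 64.00, north 77.2 cos 56° = 43.17
Leg 3 (237°, 53.8 nmi): east 53.8 sin 237° = -45.12, north 53.8 cos 237° = -29.30
Leg 4 (N11°E, 52.5 nmi): east 52.5 sin 11° = 10.02, north 52.5 cos 11° = 51.54
Net: 52.13 east, 26.75 north. Distance = √((52.13)² + (26.75)²) = 58.588 nmi.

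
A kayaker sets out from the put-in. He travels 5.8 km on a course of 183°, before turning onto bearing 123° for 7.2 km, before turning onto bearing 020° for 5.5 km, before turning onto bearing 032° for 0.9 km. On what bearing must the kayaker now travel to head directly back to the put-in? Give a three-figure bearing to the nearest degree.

Leg 1 (183°, 5.8 km): east 5.8 sin 183° = -0.30, north 5.8 cos 183° = -5.79
Leg 2 (123°, 7.2 km): east 7.2 sin 123° = 6.04, north 7.2 cos 123° = -3.92
Leg 3 (020°, 5.5 km): east 5.5 sin 20° = 1.88, north 5.5 cos 20° = 5.17
Leg 4 (032°, 0.9 km): east 0.9 sin 32° = 0.48, north 0.9 cos 32° = 0.76
Net displacement: 8.09 east, -3.78 north. Direction back to start is (-8.09, 3.78): bearing = atan2(-8.09, 3.78) mod 360° = 295.05° ≈ 295°.

295°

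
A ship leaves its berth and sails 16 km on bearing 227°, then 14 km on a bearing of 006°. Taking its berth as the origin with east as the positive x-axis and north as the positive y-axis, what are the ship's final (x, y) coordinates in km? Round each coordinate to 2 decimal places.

(-10.24, 3.01)

Leg 1 (227°, 16 km): east 16 sin 227° = -11.70, north 16 cos 227° = -10.91
Leg 2 (006°, 14 km): east 14 sin 6° = 1.46, north 14 cos 6° = 13.92
Summing: -10.24 km east, 3.01 km north → (-10.24, 3.01).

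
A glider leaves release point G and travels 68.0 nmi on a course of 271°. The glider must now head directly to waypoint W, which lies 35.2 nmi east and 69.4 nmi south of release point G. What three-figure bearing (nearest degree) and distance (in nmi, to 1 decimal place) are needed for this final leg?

Leg 1 (271°, 68.0 nmi): east 68.0 sin 271° = -67.99, north 68.0 cos 271° = 1.19
Current position: (-67.99, 1.19). Target: (35.2, -69.4). Remaining: Δeast = 103.19, Δnorth = -70.59.
Bearing = atan2(103.19, -70.59) mod 360° = 124.37°; distance = √((103.19)² + (-70.59)²) = 125.022 nmi.

124°, 125.0 nmi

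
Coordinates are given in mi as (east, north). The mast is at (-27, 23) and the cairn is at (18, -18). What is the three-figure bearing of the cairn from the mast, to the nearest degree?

Δeast = 18 − -27 = 45.00; Δnorth = -18 − 23 = -41.00.
Bearing = atan2(Δeast, Δnorth) mod 360° = 132.34° ≈ 132°.

132°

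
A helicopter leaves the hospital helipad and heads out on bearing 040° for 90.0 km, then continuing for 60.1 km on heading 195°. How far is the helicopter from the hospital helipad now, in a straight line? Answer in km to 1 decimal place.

Leg 1 (040°, 90.0 km): east 90.0 sin 40° = 57.85, north 90.0 cos 40° = 68.94
Leg 2 (195°, 60.1 km): east 60.1 sin 195° = -15.56, north 60.1 cos 195° = -58.05
Net: 42.30 east, 10.89 north. Distance = √((42.30)² + (10.89)²) = 43.676 km.

43.7 km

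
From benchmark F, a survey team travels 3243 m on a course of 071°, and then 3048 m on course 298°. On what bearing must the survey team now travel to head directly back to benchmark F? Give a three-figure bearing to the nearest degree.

Leg 1 (071°, 3243 m): east 3243 sin 71° = 3066.32, north 3243 cos 71° = 1055.82
Leg 2 (298°, 3048 m): east 3048 sin 298° = -2691.22, north 3048 cos 298° = 1430.95
Net displacement: 375.09 east, 2486.77 north. Direction back to start is (-375.09, -2486.77): bearing = atan2(-375.09, -2486.77) mod 360° = 188.58° ≈ 189°.

189°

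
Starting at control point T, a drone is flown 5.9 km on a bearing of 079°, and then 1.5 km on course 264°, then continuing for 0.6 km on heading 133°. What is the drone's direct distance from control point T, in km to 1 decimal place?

4.8 km

Leg 1 (079°, 5.9 km): east 5.9 sin 79° = 5.79, north 5.9 cos 79° = 1.13
Leg 2 (264°, 1.5 km): east 1.5 sin 264° = -1.49, north 1.5 cos 264° = -0.16
Leg 3 (133°, 0.6 km): east 0.6 sin 133° = 0.44, north 0.6 cos 133° = -0.41
Net: 4.74 east, 0.56 north. Distance = √((4.74)² + (0.56)²) = 4.772 km.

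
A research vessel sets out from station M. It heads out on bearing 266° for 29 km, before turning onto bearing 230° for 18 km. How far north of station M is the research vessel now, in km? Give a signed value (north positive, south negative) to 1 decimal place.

Leg 1 (266°, 29 km): east 29 sin 266° = -28.93, north 29 cos 266° = -2.02
Leg 2 (230°, 18 km): east 18 sin 230° = -13.79, north 18 cos 230° = -11.57
Net north component: -13.59 km.

-13.6 km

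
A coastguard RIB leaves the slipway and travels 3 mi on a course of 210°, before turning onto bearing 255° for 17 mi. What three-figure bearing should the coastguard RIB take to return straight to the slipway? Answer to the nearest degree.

069°

Leg 1 (210°, 3 mi): east 3 sin 210° = -1.50, north 3 cos 210° = -2.60
Leg 2 (255°, 17 mi): east 17 sin 255° = -16.42, north 17 cos 255° = -4.40
Net displacement: -17.92 east, -7.00 north. Direction back to start is (17.92, 7.00): bearing = atan2(17.92, 7.00) mod 360° = 68.67° ≈ 069°.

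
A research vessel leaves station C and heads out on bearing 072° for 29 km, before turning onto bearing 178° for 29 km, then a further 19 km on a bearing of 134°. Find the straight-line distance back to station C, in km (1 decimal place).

53.8 km

Leg 1 (072°, 29 km): east 29 sin 72° = 27.58, north 29 cos 72° = 8.96
Leg 2 (178°, 29 km): east 29 sin 178° = 1.01, north 29 cos 178° = -28.98
Leg 3 (134°, 19 km): east 19 sin 134° = 13.67, north 19 cos 134° = -13.20
Net: 42.26 east, -33.22 north. Distance = √((42.26)² + (-33.22)²) = 53.754 km.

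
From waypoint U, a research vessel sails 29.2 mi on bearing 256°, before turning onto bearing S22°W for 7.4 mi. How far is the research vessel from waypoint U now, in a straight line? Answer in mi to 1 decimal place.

Leg 1 (256°, 29.2 mi): east 29.2 sin 256° = -28.33, north 29.2 cos 256° = -7.06
Leg 2 (S22°W, 7.4 mi): east 7.4 sin 202° = -2.77, north 7.4 cos 202° = -6.86
Net: -31.10 east, -13.93 north. Distance = √((-31.10)² + (-13.93)²) = 34.080 mi.

34.1 mi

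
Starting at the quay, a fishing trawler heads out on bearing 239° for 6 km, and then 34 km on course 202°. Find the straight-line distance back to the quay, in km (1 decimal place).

39.0 km

Leg 1 (239°, 6 km): east 6 sin 239° = -5.14, north 6 cos 239° = -3.09
Leg 2 (202°, 34 km): east 34 sin 202° = -12.74, north 34 cos 202° = -31.52
Net: -17.88 east, -34.61 north. Distance = √((-17.88)² + (-34.61)²) = 38.960 km.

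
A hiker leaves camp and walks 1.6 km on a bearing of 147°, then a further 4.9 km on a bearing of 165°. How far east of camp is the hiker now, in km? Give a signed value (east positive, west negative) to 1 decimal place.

Leg 1 (147°, 1.6 km): east 1.6 sin 147° = 0.87, north 1.6 cos 147° = -1.34
Leg 2 (165°, 4.9 km): east 4.9 sin 165° = 1.27, north 4.9 cos 165° = -4.73
Net east component: 2.14 km.

2.1 km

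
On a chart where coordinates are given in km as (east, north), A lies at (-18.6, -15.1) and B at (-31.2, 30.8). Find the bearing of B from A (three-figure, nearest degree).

345°

Δeast = -31.2 − -18.6 = -12.60; Δnorth = 30.8 − -15.1 = 45.90.
Bearing = atan2(Δeast, Δnorth) mod 360° = 344.65° ≈ 345°.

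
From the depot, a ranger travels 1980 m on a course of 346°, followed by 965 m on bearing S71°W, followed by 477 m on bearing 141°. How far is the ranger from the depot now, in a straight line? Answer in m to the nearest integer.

1649 m

Leg 1 (346°, 1980 m): east 1980 sin 346° = -479.01, north 1980 cos 346° = 1921.19
Leg 2 (S71°W, 965 m): east 965 sin 251° = -912.43, north 965 cos 251° = -314.17
Leg 3 (141°, 477 m): east 477 sin 141° = 300.19, north 477 cos 141° = -370.70
Net: -1091.24 east, 1236.31 north. Distance = √((-1091.24)² + (1236.31)²) = 1649.026 m.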